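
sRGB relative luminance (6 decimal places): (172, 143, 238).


Linearize each channel (sRGB transfer function): c = v/255; c_lin = c/12.92 if c ≤ 0.04045, else ((c+0.055)/1.055)^2.4
  R: 172/255 ≈ 0.674510 > 0.04045 → ((0.674510+0.055)/1.055)^2.4 ≈ 0.412543
  G: 143/255 ≈ 0.560784 > 0.04045 → ((0.560784+0.055)/1.055)^2.4 ≈ 0.274677
  B: 238/255 ≈ 0.933333 > 0.04045 → ((0.933333+0.055)/1.055)^2.4 ≈ 0.854993
R_lin = 0.412543, G_lin = 0.274677, B_lin = 0.854993
L = 0.2126×R + 0.7152×G + 0.0722×B
L = 0.2126×0.412543 + 0.7152×0.274677 + 0.0722×0.854993
L ≈ 0.345886


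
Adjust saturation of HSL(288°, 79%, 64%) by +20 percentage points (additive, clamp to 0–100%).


Original S = 79%
Adjustment = +20 percentage points
New S = 79 + (20) = 99
Clamp to [0, 100] → 99
= HSL(288°, 99%, 64%)


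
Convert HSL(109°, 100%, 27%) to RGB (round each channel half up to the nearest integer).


H=109°, S=1.00, L=0.27
C = (1-|2L-1|)×S = (1-|-0.46|)×1.00 = 0.54
H' = H/60 = 109/60 ≈ 1.8167; X = C×(1-|H' mod 2 - 1|) = 0.099
m = L - C/2 = 0.27 - 0.27 = 0
Sector ⌊H'⌋ = 1 → (R',G',B') = (0.099, 0.54, 0.0)
RGB = ((R'+m)×255, (G'+m)×255, (B'+m)×255) = (25.245, 137.7, 0.0)
Round half up → RGB(25, 138, 0)


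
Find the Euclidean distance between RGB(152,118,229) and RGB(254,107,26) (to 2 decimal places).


d = √[(R₁-R₂)² + (G₁-G₂)² + (B₁-B₂)²]
d = √[(152-254)² + (118-107)² + (229-26)²]
d = √[10404 + 121 + 41209]
d = √51734
d ≈ 227.45


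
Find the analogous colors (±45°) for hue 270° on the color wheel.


Base hue: 270°
Left analog: (270 - 45) mod 360 = 225°
Right analog: (270 + 45) mod 360 = 315°
Analogous hues = 225° and 315°


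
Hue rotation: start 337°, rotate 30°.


New hue = (H + rotation) mod 360
New hue = (337 + 30) mod 360
= 367 mod 360
= 7°


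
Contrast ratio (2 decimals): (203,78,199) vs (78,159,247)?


Linearize each sRGB channel c=v/255: c/12.92 if c ≤ 0.04045 else ((c+0.055)/1.055)^2.4
L = 0.2126×R_lin + 0.7152×G_lin + 0.0722×B_lin
Color 1 (203,78,199):
  R=203: 203/255≈0.7961 > 0.04045 → ((0.7961+0.055)/1.055)^2.4 ≈ 0.59720
  G=78: 78/255≈0.3059 > 0.04045 → ((0.3059+0.055)/1.055)^2.4 ≈ 0.07619
  B=199: 199/255≈0.7804 > 0.04045 → ((0.7804+0.055)/1.055)^2.4 ≈ 0.57112
  L1 = 0.2126×0.59720 + 0.7152×0.07619 + 0.0722×0.57112 ≈ 0.22269
Color 2 (78,159,247):
  R=78: 78/255≈0.3059 > 0.04045 → ((0.3059+0.055)/1.055)^2.4 ≈ 0.07619
  G=159: 159/255≈0.6235 > 0.04045 → ((0.6235+0.055)/1.055)^2.4 ≈ 0.34670
  B=247: 247/255≈0.9686 > 0.04045 → ((0.9686+0.055)/1.055)^2.4 ≈ 0.93011
  L2 = 0.2126×0.07619 + 0.7152×0.34670 + 0.0722×0.93011 ≈ 0.33131
Lighter = 0.33131, Darker = 0.22269
Ratio = (L_lighter + 0.05) / (L_darker + 0.05)
Ratio = (0.33131 + 0.05) / (0.22269 + 0.05) = 0.38131 / 0.27269 ≈ 1.3984
Ratio ≈ 1.40:1


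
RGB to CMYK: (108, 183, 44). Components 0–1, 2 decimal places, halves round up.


R'=108/255≈0.4235, G'=183/255≈0.7176, B'=44/255≈0.1725
K = 1 - max(R',G',B') = 1 - 183/255 = 72/255 = 0.28235… → 0.28
(1-R'-K)/(1-K) simplifies to (max-R)/max with max = 183:
C = (183-108)/183 = 75/183 = 0.40983… → 0.41
M = (183-183)/183 = 0/183 = 0 → 0.00
Y = (183-44)/183 = 139/183 = 0.75956… → 0.76
= CMYK(0.41, 0.00, 0.76, 0.28)


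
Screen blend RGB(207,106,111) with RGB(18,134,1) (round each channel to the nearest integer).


Screen: C = 255 - (255-A)×(255-B)/255, rounded to nearest integer
R: 255 - (255-207)×(255-18)/255 = 255 - 11376/255 ≈ 255 - 44.612 = 210.388 → 210
G: 255 - (255-106)×(255-134)/255 = 255 - 18029/255 ≈ 255 - 70.702 = 184.298 → 184
B: 255 - (255-111)×(255-1)/255 = 255 - 36576/255 ≈ 255 - 143.435 = 111.565 → 112
= RGB(210, 184, 112)


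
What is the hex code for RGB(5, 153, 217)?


R = 5 → 05 (hex)
G = 153 → 99 (hex)
B = 217 → D9 (hex)
Hex = #0599D9


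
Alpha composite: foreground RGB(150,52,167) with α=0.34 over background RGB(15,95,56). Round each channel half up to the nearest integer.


C = α×F + (1-α)×B, with 1-α = 0.66
R: 0.34×150 + 0.66×15 = 51.00 + 9.90 = 60.90 → 61
G: 0.34×52 + 0.66×95 = 17.68 + 62.70 = 80.38 → 80
B: 0.34×167 + 0.66×56 = 56.78 + 36.96 = 93.74 → 94
= RGB(61, 80, 94)


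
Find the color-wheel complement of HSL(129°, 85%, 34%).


Complement = opposite side of color wheel = hue + 180°
H' = (129 + 180) mod 360 = 309°
S and L unchanged.
= HSL(309°, 85%, 34%)


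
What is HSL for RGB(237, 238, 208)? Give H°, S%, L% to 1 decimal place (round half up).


Normalize: R'=237/255≈0.9294, G'=238/255≈0.9333, B'=208/255≈0.8157
Max=238/255, Min=208/255, Δ=Max-Min=30/255
L = (Max+Min)/2 = (238+208)/510 = 446/510 = 0.87450… → L = 87.5%
L > 0.5 → S = Δ/(2-Max-Min) = 30/(510-238-208) = 30/64 = 0.46875 → S = 46.9%
(the 1/255 factors cancel in S and H, so raw channel differences can be used)
Max is G' → H = 60 × ((B-R)/Δ + 2) = 60 × ((208-237)/30 + 2)
  -29/30 + 2 = -0.9666… + 2 = 1.0333…
  H = 60 × 1.0333… = 62° → H = 62.0°
= HSL(62.0°, 46.9%, 87.5%)


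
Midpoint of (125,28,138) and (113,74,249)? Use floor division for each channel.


Midpoint: each channel = ⌊(C₁+C₂)/2⌋
R: ⌊(125+113)/2⌋ = 119
G: ⌊(28+74)/2⌋ = 51
B: ⌊(138+249)/2⌋ = 193
= RGB(119, 51, 193)


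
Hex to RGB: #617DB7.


61 → 97 (R)
7D → 125 (G)
B7 → 183 (B)
= RGB(97, 125, 183)


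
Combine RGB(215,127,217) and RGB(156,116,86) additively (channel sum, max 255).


Additive: each channel = min(255, C₁+C₂)
R: 215+156 = 371 → 255
G: 127+116 = 243 → 243
B: 217+86 = 303 → 255
= RGB(255, 243, 255)


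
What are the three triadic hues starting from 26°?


Triadic: equally spaced at 120° intervals
H1 = 26°
H2 = (26 + 120) mod 360 = 146°
H3 = (26 + 240) mod 360 = 266°
Triadic = 26°, 146°, 266°


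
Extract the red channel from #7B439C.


Color: #7B439C
R = 7B = 123
G = 43 = 67
B = 9C = 156
Red = 123


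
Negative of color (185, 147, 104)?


Invert: (255-R, 255-G, 255-B)
R: 255-185 = 70
G: 255-147 = 108
B: 255-104 = 151
= RGB(70, 108, 151)


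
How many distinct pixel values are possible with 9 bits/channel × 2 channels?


Total bits = 9 bits/channel × 2 channels = 18 bits
Distinct pixel values = 2^18
= 262,144 pixel values


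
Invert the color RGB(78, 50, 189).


Invert: (255-R, 255-G, 255-B)
R: 255-78 = 177
G: 255-50 = 205
B: 255-189 = 66
= RGB(177, 205, 66)


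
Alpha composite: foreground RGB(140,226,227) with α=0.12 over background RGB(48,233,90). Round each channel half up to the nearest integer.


C = α×F + (1-α)×B, with 1-α = 0.88
R: 0.12×140 + 0.88×48 = 16.80 + 42.24 = 59.04 → 59
G: 0.12×226 + 0.88×233 = 27.12 + 205.04 = 232.16 → 232
B: 0.12×227 + 0.88×90 = 27.24 + 79.20 = 106.44 → 106
= RGB(59, 232, 106)


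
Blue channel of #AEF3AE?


Color: #AEF3AE
R = AE = 174
G = F3 = 243
B = AE = 174
Blue = 174


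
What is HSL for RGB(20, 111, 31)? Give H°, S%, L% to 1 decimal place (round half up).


Normalize: R'=20/255≈0.0784, G'=111/255≈0.4353, B'=31/255≈0.1216
Max=111/255, Min=20/255, Δ=Max-Min=91/255
L = (Max+Min)/2 = (111+20)/510 = 131/510 = 0.25686… → L = 25.7%
L ≤ 0.5 → S = Δ/(Max+Min) = 91/(111+20) = 91/131 = 0.69465… → S = 69.5%
(the 1/255 factors cancel in S and H, so raw channel differences can be used)
Max is G' → H = 60 × ((B-R)/Δ + 2) = 60 × ((31-20)/91 + 2)
  11/91 + 2 = 0.1208… + 2 = 2.1208…
  H = 60 × 2.1208… = 127.252…° → H = 127.3°
= HSL(127.3°, 69.5%, 25.7%)


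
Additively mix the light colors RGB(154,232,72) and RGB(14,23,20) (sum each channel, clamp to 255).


Additive: each channel = min(255, C₁+C₂)
R: 154+14 = 168 → 168
G: 232+23 = 255 → 255
B: 72+20 = 92 → 92
= RGB(168, 255, 92)


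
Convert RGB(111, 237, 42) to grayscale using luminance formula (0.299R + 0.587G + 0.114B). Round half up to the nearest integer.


Gray = 0.299×R + 0.587×G + 0.114×B
Gray = 0.299×111 + 0.587×237 + 0.114×42
Gray = 33.189 + 139.119 + 4.788
Gray = 177.096 → round half up → 177
Gray = 177


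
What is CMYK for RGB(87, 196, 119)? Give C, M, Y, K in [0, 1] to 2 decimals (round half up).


R'=87/255≈0.3412, G'=196/255≈0.7686, B'=119/255≈0.4667
K = 1 - max(R',G',B') = 1 - 196/255 = 59/255 = 0.23137… → 0.23
(1-R'-K)/(1-K) simplifies to (max-R)/max with max = 196:
C = (196-87)/196 = 109/196 = 0.55612… → 0.56
M = (196-196)/196 = 0/196 = 0 → 0.00
Y = (196-119)/196 = 77/196 = 0.39285… → 0.39
= CMYK(0.56, 0.00, 0.39, 0.23)


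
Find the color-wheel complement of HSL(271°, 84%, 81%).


Complement = opposite side of color wheel = hue + 180°
H' = (271 + 180) mod 360 = 91°
S and L unchanged.
= HSL(91°, 84%, 81%)


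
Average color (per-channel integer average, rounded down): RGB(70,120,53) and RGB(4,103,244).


Midpoint: each channel = ⌊(C₁+C₂)/2⌋
R: ⌊(70+4)/2⌋ = 37
G: ⌊(120+103)/2⌋ = 111
B: ⌊(53+244)/2⌋ = 148
= RGB(37, 111, 148)


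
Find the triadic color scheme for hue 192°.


Triadic: equally spaced at 120° intervals
H1 = 192°
H2 = (192 + 120) mod 360 = 312°
H3 = (192 + 240) mod 360 = 72°
Triadic = 192°, 312°, 72°


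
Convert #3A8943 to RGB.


3A → 58 (R)
89 → 137 (G)
43 → 67 (B)
= RGB(58, 137, 67)


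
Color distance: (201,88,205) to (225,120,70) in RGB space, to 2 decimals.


d = √[(R₁-R₂)² + (G₁-G₂)² + (B₁-B₂)²]
d = √[(201-225)² + (88-120)² + (205-70)²]
d = √[576 + 1024 + 18225]
d = √19825
d ≈ 140.80


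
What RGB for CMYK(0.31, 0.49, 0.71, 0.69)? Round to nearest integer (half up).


R = 255 × (1-C) × (1-K) = 255 × 0.69 × 0.31 = 54.5445 → 55
G = 255 × (1-M) × (1-K) = 255 × 0.51 × 0.31 = 40.3155 → 40
B = 255 × (1-Y) × (1-K) = 255 × 0.29 × 0.31 = 22.9245 → 23
= RGB(55, 40, 23)


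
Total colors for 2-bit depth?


Colors = 2^bits = 2^2
= 4 colors


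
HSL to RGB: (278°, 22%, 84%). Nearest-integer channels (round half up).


H=278°, S=0.22, L=0.84
C = (1-|2L-1|)×S = (1-|0.68|)×0.22 = 0.0704
H' = H/60 = 278/60 ≈ 4.6333; X = C×(1-|H' mod 2 - 1|) ≈ 0.0446
m = L - C/2 = 0.84 - 0.0352 = 0.8048
Sector ⌊H'⌋ = 4 → (R',G',B') = (≈0.0446, 0.0, 0.0704)
RGB = ((R'+m)×255, (G'+m)×255, (B'+m)×255) = (216.5936, 205.224, 223.176)
Round half up → RGB(217, 205, 223)


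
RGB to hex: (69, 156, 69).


R = 69 → 45 (hex)
G = 156 → 9C (hex)
B = 69 → 45 (hex)
Hex = #459C45


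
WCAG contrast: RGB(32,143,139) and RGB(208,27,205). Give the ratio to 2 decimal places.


Linearize each sRGB channel c=v/255: c/12.92 if c ≤ 0.04045 else ((c+0.055)/1.055)^2.4
L = 0.2126×R_lin + 0.7152×G_lin + 0.0722×B_lin
Color 1 (32,143,139):
  R=32: 32/255≈0.1255 > 0.04045 → ((0.1255+0.055)/1.055)^2.4 ≈ 0.01444
  G=143: 143/255≈0.5608 > 0.04045 → ((0.5608+0.055)/1.055)^2.4 ≈ 0.27468
  B=139: 139/255≈0.5451 > 0.04045 → ((0.5451+0.055)/1.055)^2.4 ≈ 0.25818
  L1 = 0.2126×0.01444 + 0.7152×0.27468 + 0.0722×0.25818 ≈ 0.21816
Color 2 (208,27,205):
  R=208: 208/255≈0.8157 > 0.04045 → ((0.8157+0.055)/1.055)^2.4 ≈ 0.63076
  G=27: 27/255≈0.1059 > 0.04045 → ((0.1059+0.055)/1.055)^2.4 ≈ 0.01096
  B=205: 205/255≈0.8039 > 0.04045 → ((0.8039+0.055)/1.055)^2.4 ≈ 0.61050
  L2 = 0.2126×0.63076 + 0.7152×0.01096 + 0.0722×0.61050 ≈ 0.18602
Lighter = 0.21816, Darker = 0.18602
Ratio = (L_lighter + 0.05) / (L_darker + 0.05)
Ratio = (0.21816 + 0.05) / (0.18602 + 0.05) = 0.26816 / 0.23602 ≈ 1.1362
Ratio ≈ 1.14:1


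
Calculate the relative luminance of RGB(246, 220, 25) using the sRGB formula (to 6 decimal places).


Linearize each channel (sRGB transfer function): c = v/255; c_lin = c/12.92 if c ≤ 0.04045, else ((c+0.055)/1.055)^2.4
  R: 246/255 ≈ 0.964706 > 0.04045 → ((0.964706+0.055)/1.055)^2.4 ≈ 0.921582
  G: 220/255 ≈ 0.862745 > 0.04045 → ((0.862745+0.055)/1.055)^2.4 ≈ 0.715694
  B: 25/255 ≈ 0.098039 > 0.04045 → ((0.098039+0.055)/1.055)^2.4 ≈ 0.009721
R_lin = 0.921582, G_lin = 0.715694, B_lin = 0.009721
L = 0.2126×R + 0.7152×G + 0.0722×B
L = 0.2126×0.921582 + 0.7152×0.715694 + 0.0722×0.009721
L ≈ 0.708494


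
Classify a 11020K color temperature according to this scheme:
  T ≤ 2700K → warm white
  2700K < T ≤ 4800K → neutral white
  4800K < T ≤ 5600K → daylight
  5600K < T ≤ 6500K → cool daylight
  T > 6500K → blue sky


Temperature: 11020K
11020K > 6500K → blue sky
Classification: blue sky


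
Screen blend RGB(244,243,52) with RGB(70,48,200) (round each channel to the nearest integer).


Screen: C = 255 - (255-A)×(255-B)/255, rounded to nearest integer
R: 255 - (255-244)×(255-70)/255 = 255 - 2035/255 ≈ 255 - 7.980 = 247.020 → 247
G: 255 - (255-243)×(255-48)/255 = 255 - 2484/255 ≈ 255 - 9.741 = 245.259 → 245
B: 255 - (255-52)×(255-200)/255 = 255 - 11165/255 ≈ 255 - 43.784 = 211.216 → 211
= RGB(247, 245, 211)


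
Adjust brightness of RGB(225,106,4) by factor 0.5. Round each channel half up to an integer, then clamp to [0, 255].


Multiply each channel by 0.5, round half up, clamp to [0, 255]
R: 225×0.5 = 112.5 → round → 113
G: 106×0.5 = 53
B: 4×0.5 = 2
= RGB(113, 53, 2)


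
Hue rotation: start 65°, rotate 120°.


New hue = (H + rotation) mod 360
New hue = (65 + 120) mod 360
= 185 mod 360
= 185°


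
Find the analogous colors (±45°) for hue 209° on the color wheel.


Base hue: 209°
Left analog: (209 - 45) mod 360 = 164°
Right analog: (209 + 45) mod 360 = 254°
Analogous hues = 164° and 254°


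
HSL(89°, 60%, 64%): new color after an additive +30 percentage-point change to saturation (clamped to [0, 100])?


Original S = 60%
Adjustment = +30 percentage points
New S = 60 + (30) = 90
Clamp to [0, 100] → 90
= HSL(89°, 90%, 64%)


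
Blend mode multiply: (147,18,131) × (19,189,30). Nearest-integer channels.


Multiply: C = A×B/255, rounded to nearest integer
R: 147×19/255 = 2793/255 ≈ 10.953 → 11
G: 18×189/255 = 3402/255 ≈ 13.341 → 13
B: 131×30/255 = 3930/255 ≈ 15.412 → 15
= RGB(11, 13, 15)


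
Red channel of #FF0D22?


Color: #FF0D22
R = FF = 255
G = 0D = 13
B = 22 = 34
Red = 255


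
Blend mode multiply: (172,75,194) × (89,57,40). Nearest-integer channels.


Multiply: C = A×B/255, rounded to nearest integer
R: 172×89/255 = 15308/255 ≈ 60.031 → 60
G: 75×57/255 = 4275/255 ≈ 16.765 → 17
B: 194×40/255 = 7760/255 ≈ 30.431 → 30
= RGB(60, 17, 30)


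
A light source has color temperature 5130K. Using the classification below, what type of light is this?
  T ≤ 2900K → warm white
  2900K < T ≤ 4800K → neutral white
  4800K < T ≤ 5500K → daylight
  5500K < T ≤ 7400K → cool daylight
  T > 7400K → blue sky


Temperature: 5130K
4800K < 5130K ≤ 5500K → daylight
Classification: daylight


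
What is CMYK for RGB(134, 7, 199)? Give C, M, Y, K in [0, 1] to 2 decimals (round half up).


R'=134/255≈0.5255, G'=7/255≈0.0275, B'=199/255≈0.7804
K = 1 - max(R',G',B') = 1 - 199/255 = 56/255 = 0.21960… → 0.22
(1-R'-K)/(1-K) simplifies to (max-R)/max with max = 199:
C = (199-134)/199 = 65/199 = 0.32663… → 0.33
M = (199-7)/199 = 192/199 = 0.96482… → 0.96
Y = (199-199)/199 = 0/199 = 0 → 0.00
= CMYK(0.33, 0.96, 0.00, 0.22)


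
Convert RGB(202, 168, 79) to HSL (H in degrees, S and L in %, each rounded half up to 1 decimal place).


Normalize: R'=202/255≈0.7922, G'=168/255≈0.6588, B'=79/255≈0.3098
Max=202/255, Min=79/255, Δ=Max-Min=123/255
L = (Max+Min)/2 = (202+79)/510 = 281/510 = 0.55098… → L = 55.1%
L > 0.5 → S = Δ/(2-Max-Min) = 123/(510-202-79) = 123/229 = 0.53711… → S = 53.7%
(the 1/255 factors cancel in S and H, so raw channel differences can be used)
Max is R' → H = 60 × (((G-B)/Δ) mod 6) = 60 × (((168-79)/123) mod 6)
  89/123 = 0.7235…
  H = 60 × 0.7235… = 43.414…° → H = 43.4°
= HSL(43.4°, 53.7%, 55.1%)


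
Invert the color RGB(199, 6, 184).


Invert: (255-R, 255-G, 255-B)
R: 255-199 = 56
G: 255-6 = 249
B: 255-184 = 71
= RGB(56, 249, 71)


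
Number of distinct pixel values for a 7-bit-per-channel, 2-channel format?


Total bits = 7 bits/channel × 2 channels = 14 bits
Distinct pixel values = 2^14
= 16,384 pixel values


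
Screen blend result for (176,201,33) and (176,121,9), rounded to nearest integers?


Screen: C = 255 - (255-A)×(255-B)/255, rounded to nearest integer
R: 255 - (255-176)×(255-176)/255 = 255 - 6241/255 ≈ 255 - 24.475 = 230.525 → 231
G: 255 - (255-201)×(255-121)/255 = 255 - 7236/255 ≈ 255 - 28.376 = 226.624 → 227
B: 255 - (255-33)×(255-9)/255 = 255 - 54612/255 ≈ 255 - 214.165 = 40.835 → 41
= RGB(231, 227, 41)


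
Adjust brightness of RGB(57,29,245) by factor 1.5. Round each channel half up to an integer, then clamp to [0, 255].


Multiply each channel by 1.5, round half up, clamp to [0, 255]
R: 57×1.5 = 85.5 → round → 86
G: 29×1.5 = 43.5 → round → 44
B: 245×1.5 = 367.5 → round → 368 → clamp → 255
= RGB(86, 44, 255)


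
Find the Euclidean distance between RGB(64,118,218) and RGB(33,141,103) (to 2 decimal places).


d = √[(R₁-R₂)² + (G₁-G₂)² + (B₁-B₂)²]
d = √[(64-33)² + (118-141)² + (218-103)²]
d = √[961 + 529 + 13225]
d = √14715
d ≈ 121.31


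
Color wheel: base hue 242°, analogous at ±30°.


Base hue: 242°
Left analog: (242 - 30) mod 360 = 212°
Right analog: (242 + 30) mod 360 = 272°
Analogous hues = 212° and 272°


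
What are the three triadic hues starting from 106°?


Triadic: equally spaced at 120° intervals
H1 = 106°
H2 = (106 + 120) mod 360 = 226°
H3 = (106 + 240) mod 360 = 346°
Triadic = 106°, 226°, 346°


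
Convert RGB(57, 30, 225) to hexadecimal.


R = 57 → 39 (hex)
G = 30 → 1E (hex)
B = 225 → E1 (hex)
Hex = #391EE1


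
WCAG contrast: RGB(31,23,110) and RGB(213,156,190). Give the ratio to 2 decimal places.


Linearize each sRGB channel c=v/255: c/12.92 if c ≤ 0.04045 else ((c+0.055)/1.055)^2.4
L = 0.2126×R_lin + 0.7152×G_lin + 0.0722×B_lin
Color 1 (31,23,110):
  R=31: 31/255≈0.1216 > 0.04045 → ((0.1216+0.055)/1.055)^2.4 ≈ 0.01370
  G=23: 23/255≈0.0902 > 0.04045 → ((0.0902+0.055)/1.055)^2.4 ≈ 0.00857
  B=110: 110/255≈0.4314 > 0.04045 → ((0.4314+0.055)/1.055)^2.4 ≈ 0.15593
  L1 = 0.2126×0.01370 + 0.7152×0.00857 + 0.0722×0.15593 ≈ 0.02030
Color 2 (213,156,190):
  R=213: 213/255≈0.8353 > 0.04045 → ((0.8353+0.055)/1.055)^2.4 ≈ 0.66539
  G=156: 156/255≈0.6118 > 0.04045 → ((0.6118+0.055)/1.055)^2.4 ≈ 0.33245
  B=190: 190/255≈0.7451 > 0.04045 → ((0.7451+0.055)/1.055)^2.4 ≈ 0.51492
  L2 = 0.2126×0.66539 + 0.7152×0.33245 + 0.0722×0.51492 ≈ 0.41641
Lighter = 0.41641, Darker = 0.02030
Ratio = (L_lighter + 0.05) / (L_darker + 0.05)
Ratio = (0.41641 + 0.05) / (0.02030 + 0.05) = 0.46641 / 0.07030 ≈ 6.6346
Ratio ≈ 6.63:1


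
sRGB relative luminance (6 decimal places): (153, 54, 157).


Linearize each channel (sRGB transfer function): c = v/255; c_lin = c/12.92 if c ≤ 0.04045, else ((c+0.055)/1.055)^2.4
  R: 153/255 ≈ 0.600000 > 0.04045 → ((0.600000+0.055)/1.055)^2.4 ≈ 0.318547
  G: 54/255 ≈ 0.211765 > 0.04045 → ((0.211765+0.055)/1.055)^2.4 ≈ 0.036889
  B: 157/255 ≈ 0.615686 > 0.04045 → ((0.615686+0.055)/1.055)^2.4 ≈ 0.337164
R_lin = 0.318547, G_lin = 0.036889, B_lin = 0.337164
L = 0.2126×R + 0.7152×G + 0.0722×B
L = 0.2126×0.318547 + 0.7152×0.036889 + 0.0722×0.337164
L ≈ 0.118450


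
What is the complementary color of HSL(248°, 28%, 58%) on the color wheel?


Complement = opposite side of color wheel = hue + 180°
H' = (248 + 180) mod 360 = 68°
S and L unchanged.
= HSL(68°, 28%, 58%)


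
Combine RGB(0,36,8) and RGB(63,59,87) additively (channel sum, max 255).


Additive: each channel = min(255, C₁+C₂)
R: 0+63 = 63 → 63
G: 36+59 = 95 → 95
B: 8+87 = 95 → 95
= RGB(63, 95, 95)


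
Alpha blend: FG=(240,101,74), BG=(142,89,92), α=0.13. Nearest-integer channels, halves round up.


C = α×F + (1-α)×B, with 1-α = 0.87
R: 0.13×240 + 0.87×142 = 31.20 + 123.54 = 154.74 → 155
G: 0.13×101 + 0.87×89 = 13.13 + 77.43 = 90.56 → 91
B: 0.13×74 + 0.87×92 = 9.62 + 80.04 = 89.66 → 90
= RGB(155, 91, 90)


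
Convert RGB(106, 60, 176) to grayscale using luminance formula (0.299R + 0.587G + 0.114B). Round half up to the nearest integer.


Gray = 0.299×R + 0.587×G + 0.114×B
Gray = 0.299×106 + 0.587×60 + 0.114×176
Gray = 31.694 + 35.220 + 20.064
Gray = 86.978 → round half up → 87
Gray = 87


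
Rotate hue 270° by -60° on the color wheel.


New hue = (H + rotation) mod 360
New hue = (270 -60) mod 360
= 210 mod 360
= 210°


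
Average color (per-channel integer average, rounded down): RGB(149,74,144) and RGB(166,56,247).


Midpoint: each channel = ⌊(C₁+C₂)/2⌋
R: ⌊(149+166)/2⌋ = 157
G: ⌊(74+56)/2⌋ = 65
B: ⌊(144+247)/2⌋ = 195
= RGB(157, 65, 195)


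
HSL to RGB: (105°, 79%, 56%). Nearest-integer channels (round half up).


H=105°, S=0.79, L=0.56
C = (1-|2L-1|)×S = (1-|0.12|)×0.79 = 0.6952
H' = H/60 = 105/60 ≈ 1.7500; X = C×(1-|H' mod 2 - 1|) = 0.1738
m = L - C/2 = 0.56 - 0.3476 = 0.2124
Sector ⌊H'⌋ = 1 → (R',G',B') = (0.1738, 0.6952, 0.0)
RGB = ((R'+m)×255, (G'+m)×255, (B'+m)×255) = (98.481, 231.438, 54.162)
Round half up → RGB(98, 231, 54)


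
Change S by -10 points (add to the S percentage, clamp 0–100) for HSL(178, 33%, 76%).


Original S = 33%
Adjustment = -10 percentage points
New S = 33 + (-10) = 23
Clamp to [0, 100] → 23
= HSL(178°, 23%, 76%)


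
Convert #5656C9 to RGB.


56 → 86 (R)
56 → 86 (G)
C9 → 201 (B)
= RGB(86, 86, 201)


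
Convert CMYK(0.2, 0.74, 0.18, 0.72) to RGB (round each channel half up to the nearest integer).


R = 255 × (1-C) × (1-K) = 255 × 0.80 × 0.28 = 57.12 → 57
G = 255 × (1-M) × (1-K) = 255 × 0.26 × 0.28 = 18.564 → 19
B = 255 × (1-Y) × (1-K) = 255 × 0.82 × 0.28 = 58.548 → 59
= RGB(57, 19, 59)


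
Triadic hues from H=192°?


Triadic: equally spaced at 120° intervals
H1 = 192°
H2 = (192 + 120) mod 360 = 312°
H3 = (192 + 240) mod 360 = 72°
Triadic = 192°, 312°, 72°


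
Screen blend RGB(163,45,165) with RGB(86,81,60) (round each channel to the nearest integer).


Screen: C = 255 - (255-A)×(255-B)/255, rounded to nearest integer
R: 255 - (255-163)×(255-86)/255 = 255 - 15548/255 ≈ 255 - 60.973 = 194.027 → 194
G: 255 - (255-45)×(255-81)/255 = 255 - 36540/255 ≈ 255 - 143.294 = 111.706 → 112
B: 255 - (255-165)×(255-60)/255 = 255 - 17550/255 ≈ 255 - 68.824 = 186.176 → 186
= RGB(194, 112, 186)


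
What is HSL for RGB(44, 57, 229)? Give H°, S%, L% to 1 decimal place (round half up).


Normalize: R'=44/255≈0.1725, G'=57/255≈0.2235, B'=229/255≈0.8980
Max=229/255, Min=44/255, Δ=Max-Min=185/255
L = (Max+Min)/2 = (229+44)/510 = 273/510 = 0.53529… → L = 53.5%
L > 0.5 → S = Δ/(2-Max-Min) = 185/(510-229-44) = 185/237 = 0.78059… → S = 78.1%
(the 1/255 factors cancel in S and H, so raw channel differences can be used)
Max is B' → H = 60 × ((R-G)/Δ + 4) = 60 × ((44-57)/185 + 4)
  -13/185 + 4 = -0.0702… + 4 = 3.9297…
  H = 60 × 3.9297… = 235.783…° → H = 235.8°
= HSL(235.8°, 78.1%, 53.5%)


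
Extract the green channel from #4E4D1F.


Color: #4E4D1F
R = 4E = 78
G = 4D = 77
B = 1F = 31
Green = 77


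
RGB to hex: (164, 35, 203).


R = 164 → A4 (hex)
G = 35 → 23 (hex)
B = 203 → CB (hex)
Hex = #A423CB


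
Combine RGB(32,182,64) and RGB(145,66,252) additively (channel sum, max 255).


Additive: each channel = min(255, C₁+C₂)
R: 32+145 = 177 → 177
G: 182+66 = 248 → 248
B: 64+252 = 316 → 255
= RGB(177, 248, 255)


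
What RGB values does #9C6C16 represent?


9C → 156 (R)
6C → 108 (G)
16 → 22 (B)
= RGB(156, 108, 22)


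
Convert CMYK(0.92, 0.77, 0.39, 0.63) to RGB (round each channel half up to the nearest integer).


R = 255 × (1-C) × (1-K) = 255 × 0.08 × 0.37 = 7.548 → 8
G = 255 × (1-M) × (1-K) = 255 × 0.23 × 0.37 = 21.7005 → 22
B = 255 × (1-Y) × (1-K) = 255 × 0.61 × 0.37 = 57.5535 → 58
= RGB(8, 22, 58)


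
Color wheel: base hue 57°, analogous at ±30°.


Base hue: 57°
Left analog: (57 - 30) mod 360 = 27°
Right analog: (57 + 30) mod 360 = 87°
Analogous hues = 27° and 87°


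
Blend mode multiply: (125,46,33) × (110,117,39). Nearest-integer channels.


Multiply: C = A×B/255, rounded to nearest integer
R: 125×110/255 = 13750/255 ≈ 53.922 → 54
G: 46×117/255 = 5382/255 ≈ 21.106 → 21
B: 33×39/255 = 1287/255 ≈ 5.047 → 5
= RGB(54, 21, 5)


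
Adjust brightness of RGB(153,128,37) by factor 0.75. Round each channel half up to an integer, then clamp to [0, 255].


Multiply each channel by 0.75, round half up, clamp to [0, 255]
R: 153×0.75 = 114.75 → round → 115
G: 128×0.75 = 96
B: 37×0.75 = 27.75 → round → 28
= RGB(115, 96, 28)


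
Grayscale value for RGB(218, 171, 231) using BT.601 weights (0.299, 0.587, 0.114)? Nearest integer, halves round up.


Gray = 0.299×R + 0.587×G + 0.114×B
Gray = 0.299×218 + 0.587×171 + 0.114×231
Gray = 65.182 + 100.377 + 26.334
Gray = 191.893 → round half up → 192
Gray = 192


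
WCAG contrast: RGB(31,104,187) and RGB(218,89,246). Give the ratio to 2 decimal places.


Linearize each sRGB channel c=v/255: c/12.92 if c ≤ 0.04045 else ((c+0.055)/1.055)^2.4
L = 0.2126×R_lin + 0.7152×G_lin + 0.0722×B_lin
Color 1 (31,104,187):
  R=31: 31/255≈0.1216 > 0.04045 → ((0.1216+0.055)/1.055)^2.4 ≈ 0.01370
  G=104: 104/255≈0.4078 > 0.04045 → ((0.4078+0.055)/1.055)^2.4 ≈ 0.13843
  B=187: 187/255≈0.7333 > 0.04045 → ((0.7333+0.055)/1.055)^2.4 ≈ 0.49693
  L1 = 0.2126×0.01370 + 0.7152×0.13843 + 0.0722×0.49693 ≈ 0.13780
Color 2 (218,89,246):
  R=218: 218/255≈0.8549 > 0.04045 → ((0.8549+0.055)/1.055)^2.4 ≈ 0.70110
  G=89: 89/255≈0.3490 > 0.04045 → ((0.3490+0.055)/1.055)^2.4 ≈ 0.09990
  B=246: 246/255≈0.9647 > 0.04045 → ((0.9647+0.055)/1.055)^2.4 ≈ 0.92158
  L2 = 0.2126×0.70110 + 0.7152×0.09990 + 0.0722×0.92158 ≈ 0.28704
Lighter = 0.28704, Darker = 0.13780
Ratio = (L_lighter + 0.05) / (L_darker + 0.05)
Ratio = (0.28704 + 0.05) / (0.13780 + 0.05) = 0.33704 / 0.18780 ≈ 1.7947
Ratio ≈ 1.79:1


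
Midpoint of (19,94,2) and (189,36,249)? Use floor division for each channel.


Midpoint: each channel = ⌊(C₁+C₂)/2⌋
R: ⌊(19+189)/2⌋ = 104
G: ⌊(94+36)/2⌋ = 65
B: ⌊(2+249)/2⌋ = 125
= RGB(104, 65, 125)


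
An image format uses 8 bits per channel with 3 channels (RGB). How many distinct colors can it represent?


Total bits = 8 bits/channel × 3 channels = 24 bits
Distinct colors = 2^24
= 16,777,216 colors


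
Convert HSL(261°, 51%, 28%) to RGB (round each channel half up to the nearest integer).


H=261°, S=0.51, L=0.28
C = (1-|2L-1|)×S = (1-|-0.44|)×0.51 = 0.2856
H' = H/60 = 261/60 ≈ 4.3500; X = C×(1-|H' mod 2 - 1|) = 0.09996
m = L - C/2 = 0.28 - 0.1428 = 0.1372
Sector ⌊H'⌋ = 4 → (R',G',B') = (0.09996, 0.0, 0.2856)
RGB = ((R'+m)×255, (G'+m)×255, (B'+m)×255) = (60.4758, 34.986, 107.814)
Round half up → RGB(60, 35, 108)


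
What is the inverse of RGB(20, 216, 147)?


Invert: (255-R, 255-G, 255-B)
R: 255-20 = 235
G: 255-216 = 39
B: 255-147 = 108
= RGB(235, 39, 108)


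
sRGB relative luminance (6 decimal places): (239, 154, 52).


Linearize each channel (sRGB transfer function): c = v/255; c_lin = c/12.92 if c ≤ 0.04045, else ((c+0.055)/1.055)^2.4
  R: 239/255 ≈ 0.937255 > 0.04045 → ((0.937255+0.055)/1.055)^2.4 ≈ 0.863157
  G: 154/255 ≈ 0.603922 > 0.04045 → ((0.603922+0.055)/1.055)^2.4 ≈ 0.323143
  B: 52/255 ≈ 0.203922 > 0.04045 → ((0.203922+0.055)/1.055)^2.4 ≈ 0.034340
R_lin = 0.863157, G_lin = 0.323143, B_lin = 0.034340
L = 0.2126×R + 0.7152×G + 0.0722×B
L = 0.2126×0.863157 + 0.7152×0.323143 + 0.0722×0.034340
L ≈ 0.417099


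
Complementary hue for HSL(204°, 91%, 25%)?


Complement = opposite side of color wheel = hue + 180°
H' = (204 + 180) mod 360 = 24°
S and L unchanged.
= HSL(24°, 91%, 25%)


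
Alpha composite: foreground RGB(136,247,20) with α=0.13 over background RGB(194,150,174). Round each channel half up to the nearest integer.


C = α×F + (1-α)×B, with 1-α = 0.87
R: 0.13×136 + 0.87×194 = 17.68 + 168.78 = 186.46 → 186
G: 0.13×247 + 0.87×150 = 32.11 + 130.50 = 162.61 → 163
B: 0.13×20 + 0.87×174 = 2.60 + 151.38 = 153.98 → 154
= RGB(186, 163, 154)


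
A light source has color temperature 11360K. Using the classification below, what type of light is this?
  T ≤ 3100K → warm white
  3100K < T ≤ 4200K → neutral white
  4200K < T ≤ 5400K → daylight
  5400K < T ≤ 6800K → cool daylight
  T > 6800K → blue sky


Temperature: 11360K
11360K > 6800K → blue sky
Classification: blue sky


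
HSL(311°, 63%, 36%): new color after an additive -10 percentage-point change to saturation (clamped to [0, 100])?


Original S = 63%
Adjustment = -10 percentage points
New S = 63 + (-10) = 53
Clamp to [0, 100] → 53
= HSL(311°, 53%, 36%)


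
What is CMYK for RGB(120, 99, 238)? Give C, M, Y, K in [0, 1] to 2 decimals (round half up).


R'=120/255≈0.4706, G'=99/255≈0.3882, B'=238/255≈0.9333
K = 1 - max(R',G',B') = 1 - 238/255 = 17/255 = 0.06666… → 0.07
(1-R'-K)/(1-K) simplifies to (max-R)/max with max = 238:
C = (238-120)/238 = 118/238 = 0.49579… → 0.50
M = (238-99)/238 = 139/238 = 0.58403… → 0.58
Y = (238-238)/238 = 0/238 = 0 → 0.00
= CMYK(0.50, 0.58, 0.00, 0.07)


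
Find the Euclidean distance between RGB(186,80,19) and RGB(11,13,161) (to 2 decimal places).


d = √[(R₁-R₂)² + (G₁-G₂)² + (B₁-B₂)²]
d = √[(186-11)² + (80-13)² + (19-161)²]
d = √[30625 + 4489 + 20164]
d = √55278
d ≈ 235.11


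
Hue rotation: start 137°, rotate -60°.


New hue = (H + rotation) mod 360
New hue = (137 -60) mod 360
= 77 mod 360
= 77°


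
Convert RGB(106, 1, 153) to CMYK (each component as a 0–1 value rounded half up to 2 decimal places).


R'=106/255≈0.4157, G'=1/255≈0.0039, B'=153/255≈0.6000
K = 1 - max(R',G',B') = 1 - 153/255 = 102/255 = 0.4 → 0.40
(1-R'-K)/(1-K) simplifies to (max-R)/max with max = 153:
C = (153-106)/153 = 47/153 = 0.30718… → 0.31
M = (153-1)/153 = 152/153 = 0.99346… → 0.99
Y = (153-153)/153 = 0/153 = 0 → 0.00
= CMYK(0.31, 0.99, 0.00, 0.40)


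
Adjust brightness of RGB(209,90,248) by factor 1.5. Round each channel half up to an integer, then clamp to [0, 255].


Multiply each channel by 1.5, round half up, clamp to [0, 255]
R: 209×1.5 = 313.5 → round → 314 → clamp → 255
G: 90×1.5 = 135
B: 248×1.5 = 372 → clamp → 255
= RGB(255, 135, 255)


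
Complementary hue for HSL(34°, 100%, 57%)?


Complement = opposite side of color wheel = hue + 180°
H' = (34 + 180) mod 360 = 214°
S and L unchanged.
= HSL(214°, 100%, 57%)


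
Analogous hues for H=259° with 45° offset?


Base hue: 259°
Left analog: (259 - 45) mod 360 = 214°
Right analog: (259 + 45) mod 360 = 304°
Analogous hues = 214° and 304°


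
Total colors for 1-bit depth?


Colors = 2^bits = 2^1
= 2 colors


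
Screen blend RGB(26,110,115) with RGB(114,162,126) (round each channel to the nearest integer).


Screen: C = 255 - (255-A)×(255-B)/255, rounded to nearest integer
R: 255 - (255-26)×(255-114)/255 = 255 - 32289/255 ≈ 255 - 126.624 = 128.376 → 128
G: 255 - (255-110)×(255-162)/255 = 255 - 13485/255 ≈ 255 - 52.882 = 202.118 → 202
B: 255 - (255-115)×(255-126)/255 = 255 - 18060/255 ≈ 255 - 70.824 = 184.176 → 184
= RGB(128, 202, 184)


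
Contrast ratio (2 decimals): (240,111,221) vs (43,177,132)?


Linearize each sRGB channel c=v/255: c/12.92 if c ≤ 0.04045 else ((c+0.055)/1.055)^2.4
L = 0.2126×R_lin + 0.7152×G_lin + 0.0722×B_lin
Color 1 (240,111,221):
  R=240: 240/255≈0.9412 > 0.04045 → ((0.9412+0.055)/1.055)^2.4 ≈ 0.87137
  G=111: 111/255≈0.4353 > 0.04045 → ((0.4353+0.055)/1.055)^2.4 ≈ 0.15896
  B=221: 221/255≈0.8667 > 0.04045 → ((0.8667+0.055)/1.055)^2.4 ≈ 0.72306
  L1 = 0.2126×0.87137 + 0.7152×0.15896 + 0.0722×0.72306 ≈ 0.35115
Color 2 (43,177,132):
  R=43: 43/255≈0.1686 > 0.04045 → ((0.1686+0.055)/1.055)^2.4 ≈ 0.02416
  G=177: 177/255≈0.6941 > 0.04045 → ((0.6941+0.055)/1.055)^2.4 ≈ 0.43966
  B=132: 132/255≈0.5176 > 0.04045 → ((0.5176+0.055)/1.055)^2.4 ≈ 0.23074
  L2 = 0.2126×0.02416 + 0.7152×0.43966 + 0.0722×0.23074 ≈ 0.33624
Lighter = 0.35115, Darker = 0.33624
Ratio = (L_lighter + 0.05) / (L_darker + 0.05)
Ratio = (0.35115 + 0.05) / (0.33624 + 0.05) = 0.40115 / 0.38624 ≈ 1.0386
Ratio ≈ 1.04:1


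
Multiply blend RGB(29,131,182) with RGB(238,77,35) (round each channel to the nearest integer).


Multiply: C = A×B/255, rounded to nearest integer
R: 29×238/255 = 6902/255 ≈ 27.067 → 27
G: 131×77/255 = 10087/255 ≈ 39.557 → 40
B: 182×35/255 = 6370/255 ≈ 24.980 → 25
= RGB(27, 40, 25)


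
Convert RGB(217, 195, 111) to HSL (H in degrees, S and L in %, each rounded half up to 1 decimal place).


Normalize: R'=217/255≈0.8510, G'=195/255≈0.7647, B'=111/255≈0.4353
Max=217/255, Min=111/255, Δ=Max-Min=106/255
L = (Max+Min)/2 = (217+111)/510 = 328/510 = 0.64313… → L = 64.3%
L > 0.5 → S = Δ/(2-Max-Min) = 106/(510-217-111) = 106/182 = 0.58241… → S = 58.2%
(the 1/255 factors cancel in S and H, so raw channel differences can be used)
Max is R' → H = 60 × (((G-B)/Δ) mod 6) = 60 × (((195-111)/106) mod 6)
  84/106 = 0.7924…
  H = 60 × 0.7924… = 47.547…° → H = 47.5°
= HSL(47.5°, 58.2%, 64.3%)


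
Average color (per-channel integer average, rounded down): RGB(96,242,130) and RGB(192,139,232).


Midpoint: each channel = ⌊(C₁+C₂)/2⌋
R: ⌊(96+192)/2⌋ = 144
G: ⌊(242+139)/2⌋ = 190
B: ⌊(130+232)/2⌋ = 181
= RGB(144, 190, 181)


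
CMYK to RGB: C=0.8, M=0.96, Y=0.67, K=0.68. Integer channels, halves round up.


R = 255 × (1-C) × (1-K) = 255 × 0.20 × 0.32 = 16.32 → 16
G = 255 × (1-M) × (1-K) = 255 × 0.04 × 0.32 = 3.264 → 3
B = 255 × (1-Y) × (1-K) = 255 × 0.33 × 0.32 = 26.928 → 27
= RGB(16, 3, 27)


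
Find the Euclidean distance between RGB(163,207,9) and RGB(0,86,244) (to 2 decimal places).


d = √[(R₁-R₂)² + (G₁-G₂)² + (B₁-B₂)²]
d = √[(163-0)² + (207-86)² + (9-244)²]
d = √[26569 + 14641 + 55225]
d = √96435
d ≈ 310.54


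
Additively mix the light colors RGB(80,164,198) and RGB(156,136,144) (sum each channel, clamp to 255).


Additive: each channel = min(255, C₁+C₂)
R: 80+156 = 236 → 236
G: 164+136 = 300 → 255
B: 198+144 = 342 → 255
= RGB(236, 255, 255)


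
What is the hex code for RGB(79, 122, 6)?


R = 79 → 4F (hex)
G = 122 → 7A (hex)
B = 6 → 06 (hex)
Hex = #4F7A06


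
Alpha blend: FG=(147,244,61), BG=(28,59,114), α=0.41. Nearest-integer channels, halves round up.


C = α×F + (1-α)×B, with 1-α = 0.59
R: 0.41×147 + 0.59×28 = 60.27 + 16.52 = 76.79 → 77
G: 0.41×244 + 0.59×59 = 100.04 + 34.81 = 134.85 → 135
B: 0.41×61 + 0.59×114 = 25.01 + 67.26 = 92.27 → 92
= RGB(77, 135, 92)


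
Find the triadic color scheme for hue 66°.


Triadic: equally spaced at 120° intervals
H1 = 66°
H2 = (66 + 120) mod 360 = 186°
H3 = (66 + 240) mod 360 = 306°
Triadic = 66°, 186°, 306°


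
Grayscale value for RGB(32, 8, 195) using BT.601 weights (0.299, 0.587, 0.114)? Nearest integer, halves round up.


Gray = 0.299×R + 0.587×G + 0.114×B
Gray = 0.299×32 + 0.587×8 + 0.114×195
Gray = 9.568 + 4.696 + 22.230
Gray = 36.494 → round half up → 36
Gray = 36


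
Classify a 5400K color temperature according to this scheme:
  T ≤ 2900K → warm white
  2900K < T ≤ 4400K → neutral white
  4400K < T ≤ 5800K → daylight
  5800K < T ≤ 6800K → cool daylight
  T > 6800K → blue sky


Temperature: 5400K
4400K < 5400K ≤ 5800K → daylight
Classification: daylight


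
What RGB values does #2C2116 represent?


2C → 44 (R)
21 → 33 (G)
16 → 22 (B)
= RGB(44, 33, 22)


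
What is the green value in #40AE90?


Color: #40AE90
R = 40 = 64
G = AE = 174
B = 90 = 144
Green = 174


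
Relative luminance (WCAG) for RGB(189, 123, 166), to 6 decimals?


Linearize each channel (sRGB transfer function): c = v/255; c_lin = c/12.92 if c ≤ 0.04045, else ((c+0.055)/1.055)^2.4
  R: 189/255 ≈ 0.741176 > 0.04045 → ((0.741176+0.055)/1.055)^2.4 ≈ 0.508881
  G: 123/255 ≈ 0.482353 > 0.04045 → ((0.482353+0.055)/1.055)^2.4 ≈ 0.198069
  B: 166/255 ≈ 0.650980 > 0.04045 → ((0.650980+0.055)/1.055)^2.4 ≈ 0.381326
R_lin = 0.508881, G_lin = 0.198069, B_lin = 0.381326
L = 0.2126×R + 0.7152×G + 0.0722×B
L = 0.2126×0.508881 + 0.7152×0.198069 + 0.0722×0.381326
L ≈ 0.277379


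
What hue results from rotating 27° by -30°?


New hue = (H + rotation) mod 360
New hue = (27 -30) mod 360
= -3 mod 360
= 357°


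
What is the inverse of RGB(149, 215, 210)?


Invert: (255-R, 255-G, 255-B)
R: 255-149 = 106
G: 255-215 = 40
B: 255-210 = 45
= RGB(106, 40, 45)


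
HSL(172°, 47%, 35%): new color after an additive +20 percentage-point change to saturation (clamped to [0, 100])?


Original S = 47%
Adjustment = +20 percentage points
New S = 47 + (20) = 67
Clamp to [0, 100] → 67
= HSL(172°, 67%, 35%)


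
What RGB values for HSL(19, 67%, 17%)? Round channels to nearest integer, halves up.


H=19°, S=0.67, L=0.17
C = (1-|2L-1|)×S = (1-|-0.66|)×0.67 = 0.2278
H' = H/60 = 19/60 ≈ 0.3167; X = C×(1-|H' mod 2 - 1|) ≈ 0.0721
m = L - C/2 = 0.17 - 0.1139 = 0.0561
Sector ⌊H'⌋ = 0 → (R',G',B') = (0.2278, ≈0.0721, 0.0)
RGB = ((R'+m)×255, (G'+m)×255, (B'+m)×255) = (72.3945, 32.70035, 14.3055)
Round half up → RGB(72, 33, 14)


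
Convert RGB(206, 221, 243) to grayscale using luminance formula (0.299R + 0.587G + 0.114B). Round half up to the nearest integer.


Gray = 0.299×R + 0.587×G + 0.114×B
Gray = 0.299×206 + 0.587×221 + 0.114×243
Gray = 61.594 + 129.727 + 27.702
Gray = 219.023 → round half up → 219
Gray = 219


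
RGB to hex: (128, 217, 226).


R = 128 → 80 (hex)
G = 217 → D9 (hex)
B = 226 → E2 (hex)
Hex = #80D9E2


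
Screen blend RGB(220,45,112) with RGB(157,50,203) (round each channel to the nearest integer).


Screen: C = 255 - (255-A)×(255-B)/255, rounded to nearest integer
R: 255 - (255-220)×(255-157)/255 = 255 - 3430/255 ≈ 255 - 13.451 = 241.549 → 242
G: 255 - (255-45)×(255-50)/255 = 255 - 43050/255 ≈ 255 - 168.824 = 86.176 → 86
B: 255 - (255-112)×(255-203)/255 = 255 - 7436/255 ≈ 255 - 29.161 = 225.839 → 226
= RGB(242, 86, 226)


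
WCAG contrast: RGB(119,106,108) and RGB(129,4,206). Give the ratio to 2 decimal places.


Linearize each sRGB channel c=v/255: c/12.92 if c ≤ 0.04045 else ((c+0.055)/1.055)^2.4
L = 0.2126×R_lin + 0.7152×G_lin + 0.0722×B_lin
Color 1 (119,106,108):
  R=119: 119/255≈0.4667 > 0.04045 → ((0.4667+0.055)/1.055)^2.4 ≈ 0.18447
  G=106: 106/255≈0.4157 > 0.04045 → ((0.4157+0.055)/1.055)^2.4 ≈ 0.14413
  B=108: 108/255≈0.4235 > 0.04045 → ((0.4235+0.055)/1.055)^2.4 ≈ 0.14996
  L1 = 0.2126×0.18447 + 0.7152×0.14413 + 0.0722×0.14996 ≈ 0.15313
Color 2 (129,4,206):
  R=129: 129/255≈0.5059 > 0.04045 → ((0.5059+0.055)/1.055)^2.4 ≈ 0.21953
  G=4: 4/255≈0.0157 ≤ 0.04045 → 0.0157/12.92 ≈ 0.00121
  B=206: 206/255≈0.8078 > 0.04045 → ((0.8078+0.055)/1.055)^2.4 ≈ 0.61721
  L2 = 0.2126×0.21953 + 0.7152×0.00121 + 0.0722×0.61721 ≈ 0.09210
Lighter = 0.15313, Darker = 0.09210
Ratio = (L_lighter + 0.05) / (L_darker + 0.05)
Ratio = (0.15313 + 0.05) / (0.09210 + 0.05) = 0.20313 / 0.14210 ≈ 1.4294
Ratio ≈ 1.43:1


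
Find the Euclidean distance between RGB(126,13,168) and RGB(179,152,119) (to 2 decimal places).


d = √[(R₁-R₂)² + (G₁-G₂)² + (B₁-B₂)²]
d = √[(126-179)² + (13-152)² + (168-119)²]
d = √[2809 + 19321 + 2401]
d = √24531
d ≈ 156.62
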